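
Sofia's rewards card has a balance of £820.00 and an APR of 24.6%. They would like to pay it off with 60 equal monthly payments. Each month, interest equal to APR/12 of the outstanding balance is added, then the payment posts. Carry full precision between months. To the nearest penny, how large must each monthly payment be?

Monthly rate r = 24.6%/12 = 2.05% = 0.0205.
Level-payment amortization: P = B₀·r / (1 − (1+r)^(−n)) = 820.00·0.0205 / (1 − 1.0205^(−60)).
Denominator 1 − (1+r)^(−60) = 0.704049242.
P = 16.81 / 0.704049242 ≈ 23.88.

£23.88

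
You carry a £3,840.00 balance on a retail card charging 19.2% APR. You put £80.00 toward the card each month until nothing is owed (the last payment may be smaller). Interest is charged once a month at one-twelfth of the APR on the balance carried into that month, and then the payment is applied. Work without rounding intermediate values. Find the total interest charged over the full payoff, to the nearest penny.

£3,523.40

Monthly rate r = 19.2%/12 = 1.6% = 0.016.
Payoff takes n = ⌈−ln(1 − rB₀/P)/ln(1+r)⌉ = ⌈92.042⌉ = 93 payments; the last is £3.40.
Total paid = 92·£80.00 + £3.40 = £7,363.40.
Total interest = total paid − principal = £7,363.40 − £3,840.00 = £3,523.40.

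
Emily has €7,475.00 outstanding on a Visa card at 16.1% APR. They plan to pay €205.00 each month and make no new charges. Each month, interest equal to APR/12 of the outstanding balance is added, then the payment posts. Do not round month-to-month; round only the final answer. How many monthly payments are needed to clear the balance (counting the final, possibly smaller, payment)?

Monthly rate r = 16.1%/12 = 1.34167% = 0.0134167.
Recurrence: B ← B·(1+r) − €205.00.
Month 1: interest €100.29; balance after payment €7,370.29.
Month 2: interest €98.88; balance after payment €7,264.17.
Closed form: n = −ln(1 − rB₀/P)/ln(1+r) = −ln(0.51078)/ln(1.01342) ≈ 50.408, so the balance reaches zero during payment 51.

51 payments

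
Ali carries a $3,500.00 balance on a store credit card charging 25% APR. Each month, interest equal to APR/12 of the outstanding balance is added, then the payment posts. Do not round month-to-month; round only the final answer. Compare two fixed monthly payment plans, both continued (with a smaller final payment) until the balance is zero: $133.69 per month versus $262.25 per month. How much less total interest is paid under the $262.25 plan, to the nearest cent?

Monthly rate r = 25%/12 = 2.08333% = 0.0208333.
At $133.69/mo: n = ⌈−ln(1 − rB₀/P)/ln(1+r)⌉ = 39 payments (last $31.63); total interest = total paid − $3,500.00 = $1,611.85.
At $262.25/mo: 16 payments (last $210.29); total interest $644.04.
Interest saved = $1,611.85 − $644.04 = $967.81.

$967.81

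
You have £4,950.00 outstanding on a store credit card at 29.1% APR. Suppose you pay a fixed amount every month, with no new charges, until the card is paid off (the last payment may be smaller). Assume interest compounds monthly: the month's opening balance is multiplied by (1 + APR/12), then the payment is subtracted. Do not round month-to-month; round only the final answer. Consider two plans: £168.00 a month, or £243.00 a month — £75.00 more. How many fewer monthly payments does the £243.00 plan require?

Monthly rate r = 29.1%/12 = 2.425% = 0.02425.
At £168.00/mo: n = ⌈−ln(1 − rB₀/P)/ln(1+r)⌉ = 53 payments (last £53.66); total interest = total paid − £4,950.00 = £3,839.66.
At £243.00/mo: 29 payments (last £105.01); total interest £1,959.01.
Payments saved = 53 − 29 = 24.

24 fewer payments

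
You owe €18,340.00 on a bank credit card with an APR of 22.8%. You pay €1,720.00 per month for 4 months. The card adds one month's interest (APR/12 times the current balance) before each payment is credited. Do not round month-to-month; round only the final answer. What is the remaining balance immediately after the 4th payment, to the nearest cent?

Monthly rate r = 22.8%/12 = 1.9% = 0.019.
Each month: B ← B·(1+r) − €1,720.00.
Month 1: interest €348.46; balance after payment €16,968.46.
Month 2: interest €322.40; balance after payment €15,570.86.
Month 3: interest €295.85; balance after payment €14,146.71.
Month 4: interest €268.79; balance after payment €12,695.49.

€12,695.49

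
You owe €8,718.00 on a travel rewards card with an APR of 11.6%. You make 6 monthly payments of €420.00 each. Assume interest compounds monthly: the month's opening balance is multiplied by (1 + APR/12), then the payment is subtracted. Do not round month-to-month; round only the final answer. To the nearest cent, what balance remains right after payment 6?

€6,654.33

Monthly rate r = 11.6%/12 = 0.966667% = 0.00966667.
Each month: B ← B·(1+r) − €420.00.
Month 1: interest €84.27; balance after payment €8,382.27.
Month 2: interest €81.03; balance after payment €8,043.30.
Month 3: interest €77.75; balance after payment €7,701.05.
Month 4: interest €74.44; balance after payment €7,355.50.
Month 5: interest €71.10; balance after payment €7,006.60.
Month 6: interest €67.73; balance after payment €6,654.33.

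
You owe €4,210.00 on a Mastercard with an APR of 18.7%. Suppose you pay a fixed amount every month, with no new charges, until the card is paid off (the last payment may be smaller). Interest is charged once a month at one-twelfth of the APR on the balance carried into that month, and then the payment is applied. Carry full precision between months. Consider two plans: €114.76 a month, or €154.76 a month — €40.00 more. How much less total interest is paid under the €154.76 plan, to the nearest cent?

€772.75

Monthly rate r = 18.7%/12 = 1.55833% = 0.0155833.
At €114.76/mo: n = ⌈−ln(1 − rB₀/P)/ln(1+r)⌉ = 55 payments (last €95.64); total interest = total paid − €4,210.00 = €2,082.68.
At €154.76/mo: 36 payments (last €103.33); total interest €1,309.93.
Interest saved = €2,082.68 − €1,309.93 = €772.75.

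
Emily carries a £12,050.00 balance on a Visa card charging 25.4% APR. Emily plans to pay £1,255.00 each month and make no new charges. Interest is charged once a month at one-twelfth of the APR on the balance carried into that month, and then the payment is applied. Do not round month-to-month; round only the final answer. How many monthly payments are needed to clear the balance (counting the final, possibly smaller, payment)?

11 payments

Monthly rate r = 25.4%/12 = 2.11667% = 0.0211667.
Recurrence: B ← B·(1+r) − £1,255.00.
Month 1: interest £255.06; balance after payment £11,050.06.
Month 2: interest £233.89; balance after payment £10,028.95.
Closed form: n = −ln(1 − rB₀/P)/ln(1+r) = −ln(0.79677)/ln(1.02117) ≈ 10.847, so the balance reaches zero during payment 11.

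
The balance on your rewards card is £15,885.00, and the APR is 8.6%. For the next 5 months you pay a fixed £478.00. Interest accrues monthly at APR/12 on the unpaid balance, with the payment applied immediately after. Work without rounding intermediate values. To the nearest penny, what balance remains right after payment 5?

Monthly rate r = 8.6%/12 = 0.716667% = 0.00716667.
Each month: B ← B·(1+r) − £478.00.
Month 1: interest £113.84; balance after payment £15,520.84.
Month 2: interest £111.23; balance after payment £15,154.08.
Month 3: interest £108.60; balance after payment £14,784.68.
Month 4: interest £105.96; balance after payment £14,412.64.
Month 5: interest £103.29; balance after payment £14,037.93.

£14,037.93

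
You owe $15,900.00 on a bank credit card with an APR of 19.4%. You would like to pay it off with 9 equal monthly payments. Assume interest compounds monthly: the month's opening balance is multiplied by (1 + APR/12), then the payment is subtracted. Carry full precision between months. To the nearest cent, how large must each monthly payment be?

$1,912.52

Monthly rate r = 19.4%/12 = 1.61667% = 0.0161667.
Level-payment amortization: P = B₀·r / (1 − (1+r)^(−n)) = 15900.00·0.0161667 / (1 − 1.01617^(−9)).
Denominator 1 − (1+r)^(−9) = 0.134403487.
P = 257.05 / 0.134403487 ≈ 1912.52.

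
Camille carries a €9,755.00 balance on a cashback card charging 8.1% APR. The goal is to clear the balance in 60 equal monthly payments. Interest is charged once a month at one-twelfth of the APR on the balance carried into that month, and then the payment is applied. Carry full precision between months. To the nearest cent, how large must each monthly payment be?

Monthly rate r = 8.1%/12 = 0.675% = 0.00675.
Level-payment amortization: P = B₀·r / (1 − (1+r)^(−n)) = 9755.00·0.00675 / (1 − 1.00675^(−60)).
Denominator 1 − (1+r)^(−60) = 0.332114979.
P = 65.8462 / 0.332114979 ≈ 198.26.

€198.26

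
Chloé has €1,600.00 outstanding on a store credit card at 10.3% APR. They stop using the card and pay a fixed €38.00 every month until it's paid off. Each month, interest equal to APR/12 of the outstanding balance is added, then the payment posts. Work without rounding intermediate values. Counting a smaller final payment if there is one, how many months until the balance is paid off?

53 months

Monthly rate r = 10.3%/12 = 0.858333% = 0.00858333.
Recurrence: B ← B·(1+r) − €38.00.
Month 1: interest €13.73; balance after payment €1,575.73.
Month 2: interest €13.53; balance after payment €1,551.26.
Closed form: n = −ln(1 − rB₀/P)/ln(1+r) = −ln(0.6386)/ln(1.00858) ≈ 52.474, so the balance reaches zero during payment 53.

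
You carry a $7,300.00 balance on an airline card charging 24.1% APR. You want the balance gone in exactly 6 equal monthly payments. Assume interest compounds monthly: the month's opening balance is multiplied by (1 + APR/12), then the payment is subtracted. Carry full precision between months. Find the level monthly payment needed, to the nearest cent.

$1,303.60

Monthly rate r = 24.1%/12 = 2.00833% = 0.0200833.
Level-payment amortization: P = B₀·r / (1 − (1+r)^(−n)) = 7300.00·0.0200833 / (1 − 1.02008^(−6)).
Denominator 1 − (1+r)^(−6) = 0.112463773.
P = 146.608 / 0.112463773 ≈ 1303.60.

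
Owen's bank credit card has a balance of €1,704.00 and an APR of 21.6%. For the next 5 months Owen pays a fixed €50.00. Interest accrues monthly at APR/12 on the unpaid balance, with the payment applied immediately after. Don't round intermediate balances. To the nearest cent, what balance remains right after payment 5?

Monthly rate r = 21.6%/12 = 1.8% = 0.018.
Each month: B ← B·(1+r) − €50.00.
Month 1: interest €30.67; balance after payment €1,684.67.
Month 2: interest €30.32; balance after payment €1,665.00.
Month 3: interest €29.97; balance after payment €1,644.97.
Month 4: interest €29.61; balance after payment €1,624.58.
Month 5: interest €29.24; balance after payment €1,603.82.

€1,603.82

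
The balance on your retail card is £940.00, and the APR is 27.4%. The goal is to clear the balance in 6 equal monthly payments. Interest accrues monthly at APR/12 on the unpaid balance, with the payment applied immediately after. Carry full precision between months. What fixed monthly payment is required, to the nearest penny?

Monthly rate r = 27.4%/12 = 2.28333% = 0.0228333.
Level-payment amortization: P = B₀·r / (1 − (1+r)^(−n)) = 940.00·0.0228333 / (1 − 1.02283^(−6)).
Denominator 1 − (1+r)^(−6) = 0.126685316.
P = 21.4633 / 0.126685316 ≈ 169.42.

£169.42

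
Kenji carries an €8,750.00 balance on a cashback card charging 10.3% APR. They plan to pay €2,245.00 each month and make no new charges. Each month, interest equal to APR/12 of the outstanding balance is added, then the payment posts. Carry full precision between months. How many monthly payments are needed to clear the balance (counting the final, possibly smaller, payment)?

4 payments

Monthly rate r = 10.3%/12 = 0.858333% = 0.00858333.
Recurrence: B ← B·(1+r) − €2,245.00.
Month 1: interest €75.10; balance after payment €6,580.10.
Month 2: interest €56.48; balance after payment €4,391.58.
Month 3: interest €37.69; balance after payment €2,184.28.
Month 4: interest €18.75; balance after payment €0.00.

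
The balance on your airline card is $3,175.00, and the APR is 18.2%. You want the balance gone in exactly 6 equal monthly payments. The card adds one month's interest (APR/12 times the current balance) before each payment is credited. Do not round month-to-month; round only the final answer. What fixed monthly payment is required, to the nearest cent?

Monthly rate r = 18.2%/12 = 1.51667% = 0.0151667.
Level-payment amortization: P = B₀·r / (1 − (1+r)^(−n)) = 3175.00·0.0151667 / (1 − 1.01517^(−6)).
Denominator 1 − (1+r)^(−6) = 0.0863583167.
P = 48.1542 / 0.0863583167 ≈ 557.61.

$557.61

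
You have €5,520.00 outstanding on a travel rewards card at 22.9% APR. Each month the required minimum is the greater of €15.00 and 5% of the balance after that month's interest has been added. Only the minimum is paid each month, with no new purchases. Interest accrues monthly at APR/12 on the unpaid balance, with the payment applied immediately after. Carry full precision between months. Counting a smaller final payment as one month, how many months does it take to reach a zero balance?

116 months

Monthly rate r = 22.9%/12 = 1.90833% = 0.0190833.
While 5% of the post-interest balance exceeds €15.00, each month B ← (B·(1+r))·(1 − 0.05), i.e. B shrinks by the factor (1+r)·0.95 = 0.96813.
This holds for months 1–91. Entering month 92 the balance is €289.65; 5% of the post-interest balance is now below €15.00, so the flat €15.00 minimum applies from here.
From month 92 a fixed €15.00 at rate r clears €289.65 in 25 more payments. Total: 91 + 25 = 116 months.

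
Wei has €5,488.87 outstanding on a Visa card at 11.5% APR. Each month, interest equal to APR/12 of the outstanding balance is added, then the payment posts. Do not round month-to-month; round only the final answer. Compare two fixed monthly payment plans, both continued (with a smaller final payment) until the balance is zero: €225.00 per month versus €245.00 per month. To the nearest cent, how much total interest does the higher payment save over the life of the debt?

€73.39

Monthly rate r = 11.5%/12 = 0.958333% = 0.00958333.
At €225.00/mo: n = ⌈−ln(1 − rB₀/P)/ln(1+r)⌉ = 28 payments (last €207.08); total interest = total paid − €5,488.87 = €793.21.
At €245.00/mo: 26 payments (last €83.69); total interest €719.82.
Interest saved = €793.21 − €719.82 = €73.39.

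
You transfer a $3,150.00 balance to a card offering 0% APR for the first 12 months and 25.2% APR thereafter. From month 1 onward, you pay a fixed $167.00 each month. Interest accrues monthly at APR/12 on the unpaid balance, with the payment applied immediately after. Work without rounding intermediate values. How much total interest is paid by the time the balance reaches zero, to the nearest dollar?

$105

Promo months 1–12 at r₀ = 0%/12 = 0; months 13+ at r₁ = 25.2%/12 = 0.021.
After month 12 (no interest yet): B = $3,150.00 − 12·$167.00 = $1,146.00.
Then at r₁ with $167.00/mo: n₂ = −ln(1 − r₁·B/P)/ln(1+r₁) ≈ 7.49 → 8 more payments.
Total paid = 19·$167.00 + $81.86 = $3,254.86; interest = $3,254.86 − $3,150.00 = $104.86.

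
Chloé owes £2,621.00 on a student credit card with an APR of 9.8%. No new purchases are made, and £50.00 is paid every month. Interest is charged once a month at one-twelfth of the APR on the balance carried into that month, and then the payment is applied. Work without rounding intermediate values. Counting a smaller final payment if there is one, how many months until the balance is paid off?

69 payments

Monthly rate r = 9.8%/12 = 0.816667% = 0.00816667.
Recurrence: B ← B·(1+r) − £50.00.
Month 1: interest £21.40; balance after payment £2,592.40.
Month 2: interest £21.17; balance after payment £2,563.58.
Closed form: n = −ln(1 − rB₀/P)/ln(1+r) = −ln(0.5719)/ln(1.00817) ≈ 68.702, so the balance reaches zero during payment 69.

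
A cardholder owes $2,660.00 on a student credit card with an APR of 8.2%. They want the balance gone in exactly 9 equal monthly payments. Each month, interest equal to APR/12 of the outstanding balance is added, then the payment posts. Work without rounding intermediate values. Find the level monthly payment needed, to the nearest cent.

$305.75

Monthly rate r = 8.2%/12 = 0.683333% = 0.00683333.
Level-payment amortization: P = B₀·r / (1 − (1+r)^(−n)) = 2660.00·0.00683333 / (1 − 1.00683^(−9)).
Denominator 1 − (1+r)^(−9) = 0.0594503376.
P = 18.1767 / 0.0594503376 ≈ 305.75.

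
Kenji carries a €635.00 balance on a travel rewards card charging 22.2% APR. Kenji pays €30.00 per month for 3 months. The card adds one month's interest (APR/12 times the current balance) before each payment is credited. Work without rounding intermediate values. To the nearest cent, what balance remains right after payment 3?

€579.22

Monthly rate r = 22.2%/12 = 1.85% = 0.0185.
Each month: B ← B·(1+r) − €30.00.
Month 1: interest €11.75; balance after payment €616.75.
Month 2: interest €11.41; balance after payment €598.16.
Month 3: interest €11.07; balance after payment €579.22.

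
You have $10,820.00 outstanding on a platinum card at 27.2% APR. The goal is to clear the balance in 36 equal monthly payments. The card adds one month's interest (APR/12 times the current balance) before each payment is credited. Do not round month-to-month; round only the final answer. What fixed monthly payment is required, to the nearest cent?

$442.89

Monthly rate r = 27.2%/12 = 2.26667% = 0.0226667.
Level-payment amortization: P = B₀·r / (1 − (1+r)^(−n)) = 10820.00·0.0226667 / (1 − 1.02267^(−36)).
Denominator 1 − (1+r)^(−36) = 0.55375601.
P = 245.253 / 0.55375601 ≈ 442.89.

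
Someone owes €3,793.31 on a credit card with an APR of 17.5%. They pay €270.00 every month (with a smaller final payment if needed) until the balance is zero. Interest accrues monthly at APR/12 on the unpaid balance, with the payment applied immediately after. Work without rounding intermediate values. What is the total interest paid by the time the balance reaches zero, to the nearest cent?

Monthly rate r = 17.5%/12 = 1.45833% = 0.0145833.
Payoff takes n = ⌈−ln(1 − rB₀/P)/ln(1+r)⌉ = ⌈15.836⌉ = 16 payments; the last is €225.90.
Total paid = 15·€270.00 + €225.90 = €4,275.90.
Total interest = total paid − principal = €4,275.90 − €3,793.31 = €482.59.

€482.59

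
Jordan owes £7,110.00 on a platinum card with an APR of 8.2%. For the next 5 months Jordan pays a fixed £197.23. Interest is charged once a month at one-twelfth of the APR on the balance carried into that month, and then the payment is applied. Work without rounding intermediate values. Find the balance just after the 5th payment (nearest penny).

£6,356.55

Monthly rate r = 8.2%/12 = 0.683333% = 0.00683333.
Each month: B ← B·(1+r) − £197.23.
Month 1: interest £48.58; balance after payment £6,961.36.
Month 2: interest £47.57; balance after payment £6,811.69.
Month 3: interest £46.55; balance after payment £6,661.01.
Month 4: interest £45.52; balance after payment £6,509.30.
Month 5: interest £44.48; balance after payment £6,356.55.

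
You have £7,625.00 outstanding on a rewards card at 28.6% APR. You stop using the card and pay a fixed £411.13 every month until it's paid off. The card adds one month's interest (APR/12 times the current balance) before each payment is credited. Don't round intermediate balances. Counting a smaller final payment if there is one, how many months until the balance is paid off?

Monthly rate r = 28.6%/12 = 2.38333% = 0.0238333.
Recurrence: B ← B·(1+r) − £411.13.
Month 1: interest £181.73; balance after payment £7,395.60.
Month 2: interest £176.26; balance after payment £7,160.73.
Closed form: n = −ln(1 − rB₀/P)/ln(1+r) = −ln(0.55798)/ln(1.02383) ≈ 24.771, so the balance reaches zero during payment 25.

25 payments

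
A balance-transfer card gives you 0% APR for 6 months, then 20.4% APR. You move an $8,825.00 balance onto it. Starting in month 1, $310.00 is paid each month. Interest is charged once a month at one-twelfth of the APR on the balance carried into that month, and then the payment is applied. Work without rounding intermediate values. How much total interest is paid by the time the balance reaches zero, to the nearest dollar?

$1,885

Promo months 1–6 at r₀ = 0%/12 = 0; months 7+ at r₁ = 20.4%/12 = 0.017.
After month 6 (no interest yet): B = $8,825.00 − 6·$310.00 = $6,965.00.
Then at r₁ with $310.00/mo: n₂ = −ln(1 − r₁·B/P)/ln(1+r₁) ≈ 28.55 → 29 more payments.
Total paid = 34·$310.00 + $169.64 = $10,709.64; interest = $10,709.64 − $8,825.00 = $1,884.64.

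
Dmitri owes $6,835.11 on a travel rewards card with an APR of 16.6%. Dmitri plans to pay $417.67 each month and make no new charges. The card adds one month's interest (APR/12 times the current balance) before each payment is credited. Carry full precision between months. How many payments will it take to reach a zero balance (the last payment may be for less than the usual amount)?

19 payments

Monthly rate r = 16.6%/12 = 1.38333% = 0.0138333.
Recurrence: B ← B·(1+r) − $417.67.
Month 1: interest $94.55; balance after payment $6,511.99.
Month 2: interest $90.08; balance after payment $6,184.40.
Closed form: n = −ln(1 − rB₀/P)/ln(1+r) = −ln(0.77362)/ln(1.01383) ≈ 18.683, so the balance reaches zero during payment 19.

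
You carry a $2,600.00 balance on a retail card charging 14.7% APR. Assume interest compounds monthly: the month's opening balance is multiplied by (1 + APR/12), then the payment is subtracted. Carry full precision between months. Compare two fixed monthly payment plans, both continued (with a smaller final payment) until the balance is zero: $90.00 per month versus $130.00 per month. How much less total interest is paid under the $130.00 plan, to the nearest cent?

Monthly rate r = 14.7%/12 = 1.225% = 0.01225.
At $90.00/mo: n = ⌈−ln(1 − rB₀/P)/ln(1+r)⌉ = 36 payments (last $78.70); total interest = total paid − $2,600.00 = $628.70.
At $130.00/mo: 24 payments (last $10.73); total interest $400.73.
Interest saved = $628.70 − $400.73 = $227.97.

$227.97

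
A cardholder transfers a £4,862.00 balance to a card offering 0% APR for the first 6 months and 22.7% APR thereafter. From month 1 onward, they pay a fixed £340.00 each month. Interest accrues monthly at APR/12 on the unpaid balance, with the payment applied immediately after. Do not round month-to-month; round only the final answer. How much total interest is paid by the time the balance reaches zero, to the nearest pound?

£277

Promo months 1–6 at r₀ = 0%/12 = 0; months 7+ at r₁ = 22.7%/12 = 0.0189167.
After month 6 (no interest yet): B = £4,862.00 − 6·£340.00 = £2,822.00.
Then at r₁ with £340.00/mo: n₂ = −ln(1 − r₁·B/P)/ln(1+r₁) ≈ 9.11 → 10 more payments.
Total paid = 15·£340.00 + £39.12 = £5,139.12; interest = £5,139.12 − £4,862.00 = £277.12.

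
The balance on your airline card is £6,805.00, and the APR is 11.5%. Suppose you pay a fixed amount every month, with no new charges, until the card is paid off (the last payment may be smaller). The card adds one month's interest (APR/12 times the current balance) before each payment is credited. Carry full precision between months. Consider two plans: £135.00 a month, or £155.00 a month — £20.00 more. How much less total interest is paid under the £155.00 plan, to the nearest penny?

£466.46

Monthly rate r = 11.5%/12 = 0.958333% = 0.00958333.
At £135.00/mo: n = ⌈−ln(1 − rB₀/P)/ln(1+r)⌉ = 70 payments (last £24.84); total interest = total paid − £6,805.00 = £2,534.84.
At £155.00/mo: 58 payments (last £38.38); total interest £2,068.38.
Interest saved = £2,534.84 − £2,068.38 = £466.46.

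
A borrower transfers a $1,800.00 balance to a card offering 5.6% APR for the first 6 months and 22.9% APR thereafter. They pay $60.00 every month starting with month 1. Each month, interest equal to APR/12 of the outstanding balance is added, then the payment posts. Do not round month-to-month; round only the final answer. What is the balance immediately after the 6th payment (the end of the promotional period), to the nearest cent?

$1,486.77

Promo months 1–6 at r₀ = 5.6%/12 = 0.00466667; months 7+ at r₁ = 22.9%/12 = 0.0190833.
After month 6: iterate B ← B·(1+r₀) − $60.00 for 6 months → $1,486.77.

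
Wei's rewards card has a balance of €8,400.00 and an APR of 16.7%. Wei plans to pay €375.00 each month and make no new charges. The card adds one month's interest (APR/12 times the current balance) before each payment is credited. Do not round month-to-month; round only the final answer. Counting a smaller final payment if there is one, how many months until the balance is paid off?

Monthly rate r = 16.7%/12 = 1.39167% = 0.0139167.
Recurrence: B ← B·(1+r) − €375.00.
Month 1: interest €116.90; balance after payment €8,141.90.
Month 2: interest €113.31; balance after payment €7,880.21.
Closed form: n = −ln(1 − rB₀/P)/ln(1+r) = −ln(0.68827)/ln(1.01392) ≈ 27.030, so the balance reaches zero during payment 28.

28 payments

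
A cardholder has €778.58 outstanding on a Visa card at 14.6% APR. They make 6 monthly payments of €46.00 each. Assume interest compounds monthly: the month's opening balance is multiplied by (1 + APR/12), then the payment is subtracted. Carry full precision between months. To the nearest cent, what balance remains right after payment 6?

Monthly rate r = 14.6%/12 = 1.21667% = 0.0121667.
Each month: B ← B·(1+r) − €46.00.
Month 1: interest €9.47; balance after payment €742.05.
Month 2: interest €9.03; balance after payment €705.08.
Month 3: interest €8.58; balance after payment €667.66.
Month 4: interest €8.12; balance after payment €629.78.
Month 5: interest €7.66; balance after payment €591.45.
Month 6: interest €7.20; balance after payment €552.64.

€552.64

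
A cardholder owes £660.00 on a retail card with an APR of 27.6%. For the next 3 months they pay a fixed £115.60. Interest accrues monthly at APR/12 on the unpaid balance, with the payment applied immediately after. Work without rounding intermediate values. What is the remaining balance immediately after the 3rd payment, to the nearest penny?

Monthly rate r = 27.6%/12 = 2.3% = 0.023.
Each month: B ← B·(1+r) − £115.60.
Month 1: interest £15.18; balance after payment £559.58.
Month 2: interest £12.87; balance after payment £456.85.
Month 3: interest £10.51; balance after payment £351.76.

£351.76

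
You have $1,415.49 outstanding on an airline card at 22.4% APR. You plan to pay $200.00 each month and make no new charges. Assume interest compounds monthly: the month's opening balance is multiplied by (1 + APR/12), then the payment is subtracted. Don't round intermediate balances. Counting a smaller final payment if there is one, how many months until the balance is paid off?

8 months

Monthly rate r = 22.4%/12 = 1.86667% = 0.0186667.
Recurrence: B ← B·(1+r) − $200.00.
Month 1: interest $26.42; balance after payment $1,241.91.
Month 2: interest $23.18; balance after payment $1,065.09.
Closed form: n = −ln(1 − rB₀/P)/ln(1+r) = −ln(0.86789)/ln(1.01867) ≈ 7.661, so the balance reaches zero during payment 8.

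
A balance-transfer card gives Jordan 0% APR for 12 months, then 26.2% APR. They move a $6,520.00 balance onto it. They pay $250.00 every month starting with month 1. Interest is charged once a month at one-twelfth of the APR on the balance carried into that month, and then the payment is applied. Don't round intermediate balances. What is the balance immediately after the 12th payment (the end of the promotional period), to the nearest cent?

$3,520.00

Promo months 1–12 at r₀ = 0%/12 = 0; months 13+ at r₁ = 26.2%/12 = 0.0218333.
After month 12 (no interest yet): B = $6,520.00 − 12·$250.00 = $3,520.00.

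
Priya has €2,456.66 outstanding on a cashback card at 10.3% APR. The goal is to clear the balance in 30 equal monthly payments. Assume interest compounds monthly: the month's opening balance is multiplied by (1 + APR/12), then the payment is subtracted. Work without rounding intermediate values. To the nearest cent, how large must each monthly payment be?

€93.23

Monthly rate r = 10.3%/12 = 0.858333% = 0.00858333.
Level-payment amortization: P = B₀·r / (1 − (1+r)^(−n)) = 2456.66·0.00858333 / (1 − 1.00858^(−30)).
Denominator 1 − (1+r)^(−30) = 0.226168538.
P = 21.0863 / 0.226168538 ≈ 93.23.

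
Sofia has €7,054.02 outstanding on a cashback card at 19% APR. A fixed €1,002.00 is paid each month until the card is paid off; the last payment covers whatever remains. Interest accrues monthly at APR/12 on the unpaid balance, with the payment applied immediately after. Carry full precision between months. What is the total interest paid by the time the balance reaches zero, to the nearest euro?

Monthly rate r = 19%/12 = 1.58333% = 0.0158333.
Payoff takes n = ⌈−ln(1 − rB₀/P)/ln(1+r)⌉ = ⌈7.523⌉ = 8 payments; the last is €526.07.
Total paid = 7·€1,002.00 + €526.07 = €7,540.07.
Total interest = total paid − principal = €7,540.07 − €7,054.02 = €486.05.

€486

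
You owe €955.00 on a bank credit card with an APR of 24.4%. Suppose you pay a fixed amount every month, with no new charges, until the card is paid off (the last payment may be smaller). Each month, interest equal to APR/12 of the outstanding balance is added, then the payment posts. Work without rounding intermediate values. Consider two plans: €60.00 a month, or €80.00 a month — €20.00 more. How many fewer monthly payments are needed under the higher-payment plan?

6 fewer payments

Monthly rate r = 24.4%/12 = 2.03333% = 0.0203333.
At €60.00/mo: n = ⌈−ln(1 − rB₀/P)/ln(1+r)⌉ = 20 payments (last €25.69); total interest = total paid − €955.00 = €210.69.
At €80.00/mo: 14 payments (last €65.11); total interest €150.11.
Payments saved = 20 − 14 = 6.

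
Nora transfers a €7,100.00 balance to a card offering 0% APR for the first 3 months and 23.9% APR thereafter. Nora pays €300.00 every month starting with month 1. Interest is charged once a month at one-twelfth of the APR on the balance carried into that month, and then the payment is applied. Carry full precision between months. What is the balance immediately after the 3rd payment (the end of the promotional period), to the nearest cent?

Promo months 1–3 at r₀ = 0%/12 = 0; months 4+ at r₁ = 23.9%/12 = 0.0199167.
After month 3 (no interest yet): B = €7,100.00 − 3·€300.00 = €6,200.00.

€6,200.00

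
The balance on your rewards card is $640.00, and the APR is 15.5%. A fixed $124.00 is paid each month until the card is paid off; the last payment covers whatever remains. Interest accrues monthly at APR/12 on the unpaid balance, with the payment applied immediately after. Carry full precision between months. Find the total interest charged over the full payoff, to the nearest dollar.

Monthly rate r = 15.5%/12 = 1.29167% = 0.0129167.
Payoff takes n = ⌈−ln(1 − rB₀/P)/ln(1+r)⌉ = ⌈5.376⌉ = 6 payments; the last is $46.79.
Total paid = 5·$124.00 + $46.79 = $666.79.
Total interest = total paid − principal = $666.79 − $640.00 = $26.79.

$27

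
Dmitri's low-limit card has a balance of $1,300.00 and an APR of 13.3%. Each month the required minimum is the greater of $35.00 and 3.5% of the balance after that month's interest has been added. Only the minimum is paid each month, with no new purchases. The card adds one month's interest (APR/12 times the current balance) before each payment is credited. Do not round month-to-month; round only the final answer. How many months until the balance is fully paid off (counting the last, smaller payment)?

46 months

Monthly rate r = 13.3%/12 = 1.10833% = 0.0110833.
While 3.5% of the post-interest balance exceeds $35.00, each month B ← (B·(1+r))·(1 − 0.035), i.e. B shrinks by the factor (1+r)·0.965 = 0.9757.
This holds for months 1–12. Entering month 13 the balance is $967.64; 3.5% of the post-interest balance is now below $35.00, so the flat $35.00 minimum applies from here.
From month 13 a fixed $35.00 at rate r clears $967.64 in 34 more payments. Total: 12 + 34 = 46 months.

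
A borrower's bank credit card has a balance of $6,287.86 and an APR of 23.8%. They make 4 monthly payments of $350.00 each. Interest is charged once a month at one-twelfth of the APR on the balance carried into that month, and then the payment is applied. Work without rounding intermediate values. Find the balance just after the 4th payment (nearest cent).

$5,359.53

Monthly rate r = 23.8%/12 = 1.98333% = 0.0198333.
Each month: B ← B·(1+r) − $350.00.
Month 1: interest $124.71; balance after payment $6,062.57.
Month 2: interest $120.24; balance after payment $5,832.81.
Month 3: interest $115.68; balance after payment $5,598.49.
Month 4: interest $111.04; balance after payment $5,359.53.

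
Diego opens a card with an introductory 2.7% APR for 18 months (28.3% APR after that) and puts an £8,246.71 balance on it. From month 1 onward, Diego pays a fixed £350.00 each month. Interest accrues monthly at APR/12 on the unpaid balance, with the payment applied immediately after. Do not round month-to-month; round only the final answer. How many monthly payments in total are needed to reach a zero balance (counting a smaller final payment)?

Promo months 1–18 at r₀ = 2.7%/12 = 0.00225; months 19+ at r₁ = 28.3%/12 = 0.0235833.
After month 18: iterate B ← B·(1+r₀) − £350.00 for 18 months → £2,165.22.
Then at r₁ with £350.00/mo: n₂ = −ln(1 − r₁·B/P)/ln(1+r₁) ≈ 6.77 → 7 more payments.

25 months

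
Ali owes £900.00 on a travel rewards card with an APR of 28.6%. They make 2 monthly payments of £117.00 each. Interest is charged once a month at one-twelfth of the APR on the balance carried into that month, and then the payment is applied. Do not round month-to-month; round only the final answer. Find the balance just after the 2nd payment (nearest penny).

Monthly rate r = 28.6%/12 = 2.38333% = 0.0238333.
Each month: B ← B·(1+r) − £117.00.
Month 1: interest £21.45; balance after payment £804.45.
Month 2: interest £19.17; balance after payment £706.62.

£706.62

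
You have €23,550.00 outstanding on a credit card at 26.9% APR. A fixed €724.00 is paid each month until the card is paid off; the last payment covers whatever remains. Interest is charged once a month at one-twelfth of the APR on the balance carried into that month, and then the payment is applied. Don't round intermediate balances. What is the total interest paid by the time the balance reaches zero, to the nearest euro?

Monthly rate r = 26.9%/12 = 2.24167% = 0.0224167.
Payoff takes n = ⌈−ln(1 − rB₀/P)/ln(1+r)⌉ = ⌈58.921⌉ = 59 payments; the last is €667.53.
Total paid = 58·€724.00 + €667.53 = €42,659.53.
Total interest = total paid − principal = €42,659.53 − €23,550.00 = €19,109.53.

€19,110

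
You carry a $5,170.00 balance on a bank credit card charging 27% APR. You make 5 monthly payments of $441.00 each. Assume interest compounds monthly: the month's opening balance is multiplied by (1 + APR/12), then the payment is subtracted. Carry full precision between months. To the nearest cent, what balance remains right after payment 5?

$3,471.91

Monthly rate r = 27%/12 = 2.25% = 0.0225.
Each month: B ← B·(1+r) − $441.00.
Month 1: interest $116.32; balance after payment $4,845.32.
Month 2: interest $109.02; balance after payment $4,513.34.
Month 3: interest $101.55; balance after payment $4,173.90.
Month 4: interest $93.91; balance after payment $3,826.81.
Month 5: interest $86.10; balance after payment $3,471.91.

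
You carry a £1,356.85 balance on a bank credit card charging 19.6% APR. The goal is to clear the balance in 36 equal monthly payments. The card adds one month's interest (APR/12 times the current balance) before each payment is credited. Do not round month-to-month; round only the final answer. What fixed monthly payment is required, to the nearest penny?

Monthly rate r = 19.6%/12 = 1.63333% = 0.0163333.
Level-payment amortization: P = B₀·r / (1 − (1+r)^(−n)) = 1356.85·0.0163333 / (1 − 1.01633^(−36)).
Denominator 1 − (1+r)^(−36) = 0.441918157.
P = 22.1619 / 0.441918157 ≈ 50.15.

£50.15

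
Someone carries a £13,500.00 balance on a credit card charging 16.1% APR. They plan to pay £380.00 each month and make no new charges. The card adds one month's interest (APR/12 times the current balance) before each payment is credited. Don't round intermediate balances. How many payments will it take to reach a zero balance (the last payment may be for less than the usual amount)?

Monthly rate r = 16.1%/12 = 1.34167% = 0.0134167.
Recurrence: B ← B·(1+r) − £380.00.
Month 1: interest £181.12; balance after payment £13,301.12.
Month 2: interest £178.46; balance after payment £13,099.58.
Closed form: n = −ln(1 − rB₀/P)/ln(1+r) = −ln(0.52336)/ln(1.01342) ≈ 48.584, so the balance reaches zero during payment 49.

49 payments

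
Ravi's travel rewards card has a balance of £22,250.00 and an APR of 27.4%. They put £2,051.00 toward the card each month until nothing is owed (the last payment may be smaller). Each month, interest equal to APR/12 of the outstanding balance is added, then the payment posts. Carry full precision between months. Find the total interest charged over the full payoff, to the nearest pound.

Monthly rate r = 27.4%/12 = 2.28333% = 0.0228333.
Payoff takes n = ⌈−ln(1 − rB₀/P)/ln(1+r)⌉ = ⌈12.607⌉ = 13 payments; the last is £1,250.77.
Total paid = 12·£2,051.00 + £1,250.77 = £25,862.77.
Total interest = total paid − principal = £25,862.77 − £22,250.00 = £3,612.77.

£3,613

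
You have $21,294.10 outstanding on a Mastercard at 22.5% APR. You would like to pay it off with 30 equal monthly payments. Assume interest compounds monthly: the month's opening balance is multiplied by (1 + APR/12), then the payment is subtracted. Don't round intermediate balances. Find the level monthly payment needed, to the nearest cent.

Monthly rate r = 22.5%/12 = 1.875% = 0.01875.
Level-payment amortization: P = B₀·r / (1 − (1+r)^(−n)) = 21294.10·0.01875 / (1 − 1.01875^(−30)).
Denominator 1 − (1+r)^(−30) = 0.427241758.
P = 399.264 / 0.427241758 ≈ 934.52.

$934.52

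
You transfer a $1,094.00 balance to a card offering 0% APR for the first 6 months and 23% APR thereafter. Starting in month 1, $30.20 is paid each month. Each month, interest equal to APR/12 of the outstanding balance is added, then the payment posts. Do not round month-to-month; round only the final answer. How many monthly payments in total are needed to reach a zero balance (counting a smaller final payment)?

52 months

Promo months 1–6 at r₀ = 0%/12 = 0; months 7+ at r₁ = 23%/12 = 0.0191667.
After month 6 (no interest yet): B = $1,094.00 − 6·$30.20 = $912.80.
Then at r₁ with $30.20/mo: n₂ = −ln(1 − r₁·B/P)/ln(1+r₁) ≈ 45.61 → 46 more payments.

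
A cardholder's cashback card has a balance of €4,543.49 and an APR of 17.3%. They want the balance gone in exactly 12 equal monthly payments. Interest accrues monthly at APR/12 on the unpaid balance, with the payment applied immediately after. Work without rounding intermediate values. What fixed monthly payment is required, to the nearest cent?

€415.04

Monthly rate r = 17.3%/12 = 1.44167% = 0.0144167.
Level-payment amortization: P = B₀·r / (1 − (1+r)^(−n)) = 4543.49·0.0144167 / (1 − 1.01442^(−12)).
Denominator 1 − (1+r)^(−12) = 0.157822783.
P = 65.502 / 0.157822783 ≈ 415.04.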